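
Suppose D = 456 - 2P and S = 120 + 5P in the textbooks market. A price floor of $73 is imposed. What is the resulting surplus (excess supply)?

Equilibrium price would be P* = 48, so the floor at 73 binds.
At P = 73: D = 310, S = 485.
Surplus = 485 − 310 = 175.

Surplus = 175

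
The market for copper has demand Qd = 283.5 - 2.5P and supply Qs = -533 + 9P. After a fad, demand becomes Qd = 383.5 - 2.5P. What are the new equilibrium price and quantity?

P' = 1833/23, Q' = 4238/23

Original equilibrium: P* = 71, Q* = 106.
New equilibrium: 383.5 - 2.5P = -533 + 9P, so 916.5 = 11.5P and P' = 1833/23; Q' = 383.5 − 2.5(1833/23) = 4238/23.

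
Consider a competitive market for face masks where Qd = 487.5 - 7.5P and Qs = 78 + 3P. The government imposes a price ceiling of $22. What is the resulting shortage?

Shortage = 178.5

Equilibrium price would be P* = 39, so the ceiling at 22 binds.
At P = 22: Qd = 487.5 − 7.5(22) = 322.5, Qs = 78 + 3(22) = 144.
Shortage = 322.5 − 144 = 178.5.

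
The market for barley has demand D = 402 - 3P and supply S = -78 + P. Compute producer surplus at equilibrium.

Equilibrium: 402 - 3P = -78 + P gives P* = 120, Q* = 42.
Supply starts at P = 78 (where S = 0).
PS = ½(120 − 78)(42) = 882.

Producer surplus = 882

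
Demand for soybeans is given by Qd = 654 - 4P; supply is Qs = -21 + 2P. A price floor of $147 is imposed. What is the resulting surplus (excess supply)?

Equilibrium price would be P* = 112.5, so the floor at 147 binds.
At P = 147: Qd = 66, Qs = 273.
Surplus = 273 − 66 = 207.

Surplus = 207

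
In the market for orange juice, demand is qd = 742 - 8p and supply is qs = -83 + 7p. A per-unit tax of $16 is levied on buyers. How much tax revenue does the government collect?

Tax revenue = 58144/15

Pre-tax equilibrium: p* = 55, q* = 302.
Tax on buyers shifts demand to qd = 742 − 8(p + 16) = 614 - 8p.
614 - 8p = -83 + 7p gives seller price ps = 697/15; buyers pay pb = 697/15 + 16 = 937/15.
New quantity: q = 742 − 8(937/15) = 3634/15.
Revenue = 16 × 3634/15 = 58144/15.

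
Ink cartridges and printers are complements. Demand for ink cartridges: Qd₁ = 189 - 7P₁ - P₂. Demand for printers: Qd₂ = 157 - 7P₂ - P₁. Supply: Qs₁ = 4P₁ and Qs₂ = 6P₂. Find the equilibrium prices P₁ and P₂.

Market 1: 189 - 7P₁ - P₂ = 4P₁ → 11P₁ + P₂ = 189.
Market 2: 13P₂ + P₁ = 157.
Eliminating P₂: 13×(1) − 1×(2) gives 142P₁ = 2300, so P₁ = 1150/71.
Back-substitute into (2): P₂ = (157 − 1×1150/71) / 13 = 769/71.

P₁ = 1150/71, P₂ = 769/71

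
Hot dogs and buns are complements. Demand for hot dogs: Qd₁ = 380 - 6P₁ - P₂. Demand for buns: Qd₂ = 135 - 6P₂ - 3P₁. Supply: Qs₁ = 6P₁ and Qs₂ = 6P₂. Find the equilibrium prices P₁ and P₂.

P₁ = 1475/47, P₂ = 160/47

Market 1: 380 - 6P₁ - P₂ = 6P₁ → 12P₁ + P₂ = 380.
Market 2: 12P₂ + 3P₁ = 135.
Eliminating P₂: 12×(1) − 1×(2) gives 141P₁ = 4425, so P₁ = 1475/47.
Back-substitute into (2): P₂ = (135 − 3×1475/47) / 12 = 160/47.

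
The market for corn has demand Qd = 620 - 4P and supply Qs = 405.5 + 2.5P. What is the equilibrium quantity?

Q* = 488

Set Qd = Qs: 620 - 4P = 405.5 + 2.5P.
214.5 = 6.5P, so P* = 33.
Q* = 620 − 4(33) = 488.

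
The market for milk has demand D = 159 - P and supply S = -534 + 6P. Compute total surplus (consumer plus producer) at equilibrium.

Equilibrium: 159 - P = -534 + 6P gives P* = 99, Q* = 60.
Demand choke price: P = 159; supply starts at P = 89.
CS = ½(159 − 99)(60) = 1800; PS = ½(99 − 89)(60) = 300.

Total surplus = 2100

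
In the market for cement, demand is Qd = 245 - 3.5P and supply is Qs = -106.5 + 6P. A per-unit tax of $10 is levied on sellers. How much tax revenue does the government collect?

Pre-tax equilibrium: P* = 37, Q* = 115.5.
Tax on sellers shifts supply to Qs = -106.5 + 6(P − 10) = -166.5 + 6P.
245 - 3.5P = -166.5 + 6P gives buyer price Pb = 823/19; sellers receive Ps = 823/19 − 10 = 633/19.
New quantity: Q = 245 − 3.5(823/19) = 3549/38.
Revenue = 10 × 3549/38 = 17745/19.

Tax revenue = 17745/19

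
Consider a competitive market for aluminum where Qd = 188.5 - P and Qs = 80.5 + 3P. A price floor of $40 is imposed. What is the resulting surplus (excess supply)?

Surplus = 52

Equilibrium price would be P* = 27, so the floor at 40 binds.
At P = 40: Qd = 148.5, Qs = 200.5.
Surplus = 200.5 − 148.5 = 52.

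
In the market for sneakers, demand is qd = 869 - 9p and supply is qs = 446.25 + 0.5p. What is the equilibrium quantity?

Set qd = qs: 869 - 9p = 446.25 + 0.5p.
422.75 = 9.5p, so p* = 44.5.
q* = 869 − 9(44.5) = 468.5.

q* = 468.5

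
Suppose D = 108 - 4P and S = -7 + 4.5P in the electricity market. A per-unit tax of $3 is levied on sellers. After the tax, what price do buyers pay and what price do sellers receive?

Buyers pay 257/17, sellers receive 206/17

Pre-tax equilibrium: P* = 230/17, Q* = 916/17.
Tax on sellers shifts supply to S = -7 + 4.5(P − 3) = -20.5 + 4.5P.
108 - 4P = -20.5 + 4.5P gives buyer price Pb = 257/17; sellers receive Ps = 257/17 − 3 = 206/17.
New quantity: Q = 108 − 4(257/17) = 808/17.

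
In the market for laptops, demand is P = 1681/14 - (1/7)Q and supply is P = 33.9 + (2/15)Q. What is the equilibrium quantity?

Set the two price expressions equal: 1681/14 - (1/7)Q = 33.9 + (2/15)Q.
3016/35 = (29/105)Q, so Q* = 312.
P* = 1681/14 − (1/7)(312) = 75.5.

Q* = 312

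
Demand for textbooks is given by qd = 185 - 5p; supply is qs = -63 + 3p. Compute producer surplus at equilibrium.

Producer surplus = 150

Equilibrium: 185 - 5p = -63 + 3p gives p* = 31, q* = 30.
Supply starts at p = 21 (where qs = 0).
PS = ½(31 − 21)(30) = 150.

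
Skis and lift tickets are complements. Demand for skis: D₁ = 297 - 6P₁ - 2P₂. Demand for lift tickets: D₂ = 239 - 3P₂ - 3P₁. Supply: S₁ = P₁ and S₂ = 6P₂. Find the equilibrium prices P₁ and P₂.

Market 1: 297 - 6P₁ - 2P₂ = P₁ → 7P₁ + 2P₂ = 297.
Market 2: 9P₂ + 3P₁ = 239.
Eliminating P₂: 9×(1) − 2×(2) gives 57P₁ = 2195, so P₁ = 2195/57.
Back-substitute into (2): P₂ = (239 − 3×2195/57) / 9 = 782/57.

P₁ = 2195/57, P₂ = 782/57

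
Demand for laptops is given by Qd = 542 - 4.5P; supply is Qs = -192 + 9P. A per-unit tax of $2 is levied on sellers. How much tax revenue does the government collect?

Pre-tax equilibrium: P* = 1468/27, Q* = 892/3.
Tax on sellers shifts supply to Qs = -192 + 9(P − 2) = -210 + 9P.
542 - 4.5P = -210 + 9P gives buyer price Pb = 1504/27; sellers receive Ps = 1504/27 − 2 = 1450/27.
New quantity: Q = 542 − 4.5(1504/27) = 874/3.
Revenue = 2 × 874/3 = 1748/3.

Tax revenue = 1748/3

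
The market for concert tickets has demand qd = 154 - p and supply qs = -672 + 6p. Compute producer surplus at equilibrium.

Equilibrium: 154 - p = -672 + 6p gives p* = 118, q* = 36.
Supply starts at p = 112 (where qs = 0).
PS = ½(118 − 112)(36) = 108.

Producer surplus = 108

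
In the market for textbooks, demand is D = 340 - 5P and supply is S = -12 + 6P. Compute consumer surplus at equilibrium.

Consumer surplus = 3240

Equilibrium: 340 - 5P = -12 + 6P gives P* = 32, Q* = 180.
Demand choke price (D = 0): P = 68.
CS = ½(68 − 32)(180) = 3240.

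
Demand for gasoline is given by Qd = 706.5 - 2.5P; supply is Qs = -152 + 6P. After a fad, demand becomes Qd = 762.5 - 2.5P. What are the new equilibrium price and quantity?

P' = 1829/17, Q' = 8390/17

Original equilibrium: P* = 101, Q* = 454.
New equilibrium: 762.5 - 2.5P = -152 + 6P, so 914.5 = 8.5P and P' = 1829/17; Q' = 762.5 − 2.5(1829/17) = 8390/17.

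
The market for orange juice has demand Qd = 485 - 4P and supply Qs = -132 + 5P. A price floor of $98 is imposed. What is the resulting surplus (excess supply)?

Equilibrium price would be P* = 617/9, so the floor at 98 binds.
At P = 98: Qd = 93, Qs = 358.
Surplus = 358 − 93 = 265.

Surplus = 265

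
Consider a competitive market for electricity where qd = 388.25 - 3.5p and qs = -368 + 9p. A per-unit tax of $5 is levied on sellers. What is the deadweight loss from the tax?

Deadweight loss = 31.5

Pre-tax equilibrium: p* = 60.5, q* = 176.5.
Tax on sellers shifts supply to qs = -368 + 9(p − 5) = -413 + 9p.
388.25 - 3.5p = -413 + 9p gives buyer price pb = 64.1; sellers receive ps = 64.1 − 5 = 59.1.
New quantity: q = 388.25 − 3.5(64.1) = 163.9.
DWL = ½ × 5 × (176.5 − 163.9) = 31.5.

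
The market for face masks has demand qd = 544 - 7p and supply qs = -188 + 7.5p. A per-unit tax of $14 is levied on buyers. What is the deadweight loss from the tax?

Pre-tax equilibrium: p* = 1464/29, q* = 5528/29.
Tax on buyers shifts demand to qd = 544 − 7(p + 14) = 446 - 7p.
446 - 7p = -188 + 7.5p gives seller price ps = 1268/29; buyers pay pb = 1268/29 + 14 = 1674/29.
New quantity: q = 544 − 7(1674/29) = 4058/29.
DWL = ½ × 14 × (5528/29 − 4058/29) = 10290/29.

Deadweight loss = 10290/29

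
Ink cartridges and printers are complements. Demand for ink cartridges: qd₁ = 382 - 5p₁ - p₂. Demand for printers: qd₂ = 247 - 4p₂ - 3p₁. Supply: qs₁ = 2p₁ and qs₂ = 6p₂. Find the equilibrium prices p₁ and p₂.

p₁ = 3573/67, p₂ = 583/67

Market 1: 382 - 5p₁ - p₂ = 2p₁ → 7p₁ + p₂ = 382.
Market 2: 10p₂ + 3p₁ = 247.
Eliminating p₂: 10×(1) − 1×(2) gives 67p₁ = 3573, so p₁ = 3573/67.
Back-substitute into (2): p₂ = (247 − 3×3573/67) / 10 = 583/67.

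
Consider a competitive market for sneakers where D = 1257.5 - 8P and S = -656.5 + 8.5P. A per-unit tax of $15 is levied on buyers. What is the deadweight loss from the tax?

Deadweight loss = 5100/11

Pre-tax equilibrium: P* = 116, Q* = 329.5.
Tax on buyers shifts demand to D = 1257.5 − 8(P + 15) = 1137.5 - 8P.
1137.5 - 8P = -656.5 + 8.5P gives seller price Ps = 1196/11; buyers pay Pb = 1196/11 + 15 = 1361/11.
New quantity: Q = 1257.5 − 8(1361/11) = 5889/22.
DWL = ½ × 15 × (329.5 − 5889/22) = 5100/11.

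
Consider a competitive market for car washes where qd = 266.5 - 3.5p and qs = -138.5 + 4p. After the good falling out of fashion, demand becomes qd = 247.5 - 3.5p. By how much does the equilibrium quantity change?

Original equilibrium: p* = 54, q* = 77.5.
New equilibrium: 247.5 - 3.5p = -138.5 + 4p, so 386 = 7.5p and p' = 772/15; q' = 247.5 − 3.5(772/15) = 2021/30.
Change in quantity: 2021/30 − 77.5 = -152/15.

Δq = -152/15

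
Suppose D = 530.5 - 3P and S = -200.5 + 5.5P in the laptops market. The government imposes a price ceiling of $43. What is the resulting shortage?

Equilibrium price would be P* = 86, so the ceiling at 43 binds.
At P = 43: D = 530.5 − 3(43) = 401.5, S = -200.5 + 5.5(43) = 36.
Shortage = 401.5 − 36 = 365.5.

Shortage = 365.5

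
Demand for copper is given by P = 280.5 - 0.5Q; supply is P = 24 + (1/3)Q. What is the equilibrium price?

P* = 126.6

Set the two price expressions equal: 280.5 - 0.5Q = 24 + (1/3)Q.
256.5 = (5/6)Q, so Q* = 307.8.
P* = 280.5 − (0.5)(307.8) = 126.6.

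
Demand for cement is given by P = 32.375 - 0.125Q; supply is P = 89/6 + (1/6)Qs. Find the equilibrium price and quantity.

Set the two price expressions equal: 32.375 - 0.125Q = 89/6 + (1/6)Q.
421/24 = (7/24)Q, so Q* = 421/7.
P* = 32.375 − (0.125)(421/7) = 174/7.

P* = 174/7, Q* = 421/7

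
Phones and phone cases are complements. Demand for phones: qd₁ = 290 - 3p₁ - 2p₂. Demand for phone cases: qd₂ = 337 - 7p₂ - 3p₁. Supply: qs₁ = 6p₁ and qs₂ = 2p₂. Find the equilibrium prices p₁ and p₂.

Market 1: 290 - 3p₁ - 2p₂ = 6p₁ → 9p₁ + 2p₂ = 290.
Market 2: 9p₂ + 3p₁ = 337.
Eliminating p₂: 9×(1) − 2×(2) gives 75p₁ = 1936, so p₁ = 1936/75.
Back-substitute into (2): p₂ = (337 − 3×1936/75) / 9 = 28.84.

p₁ = 1936/75, p₂ = 28.84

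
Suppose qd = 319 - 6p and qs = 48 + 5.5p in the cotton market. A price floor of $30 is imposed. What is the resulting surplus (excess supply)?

Equilibrium price would be p* = 542/23, so the floor at 30 binds.
At p = 30: qd = 139, qs = 213.
Surplus = 213 − 139 = 74.

Surplus = 74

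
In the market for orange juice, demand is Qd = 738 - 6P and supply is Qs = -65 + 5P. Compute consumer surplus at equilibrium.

Equilibrium: 738 - 6P = -65 + 5P gives P* = 73, Q* = 300.
Demand choke price (Qd = 0): P = 123.
CS = ½(123 − 73)(300) = 7500.

Consumer surplus = 7500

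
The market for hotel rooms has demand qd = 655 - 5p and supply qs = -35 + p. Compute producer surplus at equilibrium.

Producer surplus = 3200

Equilibrium: 655 - 5p = -35 + p gives p* = 115, q* = 80.
Supply starts at p = 35 (where qs = 0).
PS = ½(115 − 35)(80) = 3200.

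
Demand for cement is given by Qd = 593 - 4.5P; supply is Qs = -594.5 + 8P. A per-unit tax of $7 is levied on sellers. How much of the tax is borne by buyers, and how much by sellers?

Pre-tax equilibrium: P* = 95, Q* = 165.5.
Tax on sellers shifts supply to Qs = -594.5 + 8(P − 7) = -650.5 + 8P.
593 - 4.5P = -650.5 + 8P gives buyer price Pb = 99.48; sellers receive Ps = 99.48 − 7 = 92.48.
New quantity: Q = 593 − 4.5(99.48) = 145.34.
Buyer burden = 99.48 − 95 = 4.48; seller burden = 95 − 92.48 = 2.52.

Buyers bear $4.48, sellers bear $2.52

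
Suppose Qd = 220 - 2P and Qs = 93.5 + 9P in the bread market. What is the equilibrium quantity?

Set Qd = Qs: 220 - 2P = 93.5 + 9P.
126.5 = 11P, so P* = 11.5.
Q* = 220 − 2(11.5) = 197.

Q* = 197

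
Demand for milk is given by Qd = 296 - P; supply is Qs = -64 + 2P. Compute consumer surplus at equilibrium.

Equilibrium: 296 - P = -64 + 2P gives P* = 120, Q* = 176.
Demand choke price (Qd = 0): P = 296.
CS = ½(296 − 120)(176) = 15488.

Consumer surplus = 15488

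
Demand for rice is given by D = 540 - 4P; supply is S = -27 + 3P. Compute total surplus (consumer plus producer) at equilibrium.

Total surplus = 13608

Equilibrium: 540 - 4P = -27 + 3P gives P* = 81, Q* = 216.
Demand choke price: P = 135; supply starts at P = 9.
CS = ½(135 − 81)(216) = 5832; PS = ½(81 − 9)(216) = 7776.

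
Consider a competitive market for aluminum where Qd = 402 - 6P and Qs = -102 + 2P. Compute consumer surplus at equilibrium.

Equilibrium: 402 - 6P = -102 + 2P gives P* = 63, Q* = 24.
Demand choke price (Qd = 0): P = 67.
CS = ½(67 − 63)(24) = 48.

Consumer surplus = 48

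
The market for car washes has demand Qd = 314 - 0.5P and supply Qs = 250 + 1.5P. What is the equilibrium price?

P* = 32

Set Qd = Qs: 314 - 0.5P = 250 + 1.5P.
64 = 2P, so P* = 32.
Q* = 314 − 0.5(32) = 298.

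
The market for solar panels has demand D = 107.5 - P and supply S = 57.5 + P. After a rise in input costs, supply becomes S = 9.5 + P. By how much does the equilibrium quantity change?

Original equilibrium: P* = 25, Q* = 82.5.
New equilibrium: 107.5 - P = 9.5 + P, so 98 = 2P and P' = 49; Q' = 107.5 − 1(49) = 58.5.
Change in quantity: 58.5 − 82.5 = -24.

ΔQ = -24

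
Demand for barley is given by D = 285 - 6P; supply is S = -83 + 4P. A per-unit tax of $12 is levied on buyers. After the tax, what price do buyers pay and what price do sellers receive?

Buyers pay $41.6, sellers receive $29.6

Pre-tax equilibrium: P* = 36.8, Q* = 64.2.
Tax on buyers shifts demand to D = 285 − 6(P + 12) = 213 - 6P.
213 - 6P = -83 + 4P gives seller price Ps = 29.6; buyers pay Pb = 29.6 + 12 = 41.6.
New quantity: Q = 285 − 6(41.6) = 35.4.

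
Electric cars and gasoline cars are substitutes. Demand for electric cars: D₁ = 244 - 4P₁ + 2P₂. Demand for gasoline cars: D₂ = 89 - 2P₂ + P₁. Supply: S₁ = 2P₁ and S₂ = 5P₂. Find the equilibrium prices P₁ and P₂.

Market 1: 244 - 4P₁ + 2P₂ = 2P₁ → 6P₁ - 2P₂ = 244.
Market 2: 7P₂ - P₁ = 89.
Eliminating P₂: 7×(1) + 2×(2) gives 40P₁ = 1886, so P₁ = 47.15.
Back-substitute into (2): P₂ = (89 + 1×47.15) / 7 = 19.45.

P₁ = 47.15, P₂ = 19.45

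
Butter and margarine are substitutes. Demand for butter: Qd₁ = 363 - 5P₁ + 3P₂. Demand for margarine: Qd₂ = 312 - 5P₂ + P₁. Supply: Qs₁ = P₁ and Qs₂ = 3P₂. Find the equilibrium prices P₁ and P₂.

Market 1: 363 - 5P₁ + 3P₂ = P₁ → 6P₁ - 3P₂ = 363.
Market 2: 8P₂ - P₁ = 312.
Eliminating P₂: 8×(1) + 3×(2) gives 45P₁ = 3840, so P₁ = 256/3.
Back-substitute into (2): P₂ = (312 + 1×256/3) / 8 = 149/3.

P₁ = 256/3, P₂ = 149/3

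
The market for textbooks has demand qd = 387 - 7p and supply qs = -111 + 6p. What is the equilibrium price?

Set qd = qs: 387 - 7p = -111 + 6p.
498 = 13p, so p* = 498/13.
q* = 387 − 7(498/13) = 1545/13.

p* = 498/13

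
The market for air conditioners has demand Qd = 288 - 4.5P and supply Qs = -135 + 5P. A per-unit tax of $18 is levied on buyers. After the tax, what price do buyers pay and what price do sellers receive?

Pre-tax equilibrium: P* = 846/19, Q* = 1665/19.
Tax on buyers shifts demand to Qd = 288 − 4.5(P + 18) = 207 - 4.5P.
207 - 4.5P = -135 + 5P gives seller price Ps = 36; buyers pay Pb = 36 + 18 = 54.
New quantity: Q = 288 − 4.5(54) = 45.

Buyers pay $54, sellers receive $36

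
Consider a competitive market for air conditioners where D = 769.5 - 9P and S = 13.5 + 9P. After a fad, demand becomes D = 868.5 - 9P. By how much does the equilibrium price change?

ΔP = 5.5

Original equilibrium: P* = 42, Q* = 391.5.
New equilibrium: 868.5 - 9P = 13.5 + 9P, so 855 = 18P and P' = 47.5; Q' = 868.5 − 9(47.5) = 441.
Change in price: 47.5 − 42 = 5.5.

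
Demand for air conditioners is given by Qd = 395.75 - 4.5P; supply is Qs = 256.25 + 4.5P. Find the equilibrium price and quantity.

P* = 15.5, Q* = 326

Set Qd = Qs: 395.75 - 4.5P = 256.25 + 4.5P.
139.5 = 9P, so P* = 15.5.
Q* = 395.75 − 4.5(15.5) = 326.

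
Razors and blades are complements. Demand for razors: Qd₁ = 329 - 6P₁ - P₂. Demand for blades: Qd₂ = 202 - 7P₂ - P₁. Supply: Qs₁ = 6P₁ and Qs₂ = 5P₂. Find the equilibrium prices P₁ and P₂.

Market 1: 329 - 6P₁ - P₂ = 6P₁ → 12P₁ + P₂ = 329.
Market 2: 12P₂ + P₁ = 202.
Eliminating P₂: 12×(1) − 1×(2) gives 143P₁ = 3746, so P₁ = 3746/143.
Back-substitute into (2): P₂ = (202 − 1×3746/143) / 12 = 2095/143.

P₁ = 3746/143, P₂ = 2095/143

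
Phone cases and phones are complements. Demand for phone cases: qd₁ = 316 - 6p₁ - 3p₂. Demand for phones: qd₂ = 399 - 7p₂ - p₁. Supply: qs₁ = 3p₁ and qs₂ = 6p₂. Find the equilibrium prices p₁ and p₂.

p₁ = 2911/114, p₂ = 3275/114

Market 1: 316 - 6p₁ - 3p₂ = 3p₁ → 9p₁ + 3p₂ = 316.
Market 2: 13p₂ + p₁ = 399.
Eliminating p₂: 13×(1) − 3×(2) gives 114p₁ = 2911, so p₁ = 2911/114.
Back-substitute into (2): p₂ = (399 − 1×2911/114) / 13 = 3275/114.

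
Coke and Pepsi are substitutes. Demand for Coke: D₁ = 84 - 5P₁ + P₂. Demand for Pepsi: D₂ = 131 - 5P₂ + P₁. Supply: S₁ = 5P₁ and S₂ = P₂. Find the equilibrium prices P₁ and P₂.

Market 1: 84 - 5P₁ + P₂ = 5P₁ → 10P₁ - P₂ = 84.
Market 2: 6P₂ - P₁ = 131.
Eliminating P₂: 6×(1) + 1×(2) gives 59P₁ = 635, so P₁ = 635/59.
Back-substitute into (2): P₂ = (131 + 1×635/59) / 6 = 1394/59.

P₁ = 635/59, P₂ = 1394/59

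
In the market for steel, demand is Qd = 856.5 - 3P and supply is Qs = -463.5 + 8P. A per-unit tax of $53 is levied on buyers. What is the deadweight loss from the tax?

Deadweight loss = 33708/11

Pre-tax equilibrium: P* = 120, Q* = 496.5.
Tax on buyers shifts demand to Qd = 856.5 − 3(P + 53) = 697.5 - 3P.
697.5 - 3P = -463.5 + 8P gives seller price Ps = 1161/11; buyers pay Pb = 1161/11 + 53 = 1744/11.
New quantity: Q = 856.5 − 3(1744/11) = 8379/22.
DWL = ½ × 53 × (496.5 − 8379/22) = 33708/11.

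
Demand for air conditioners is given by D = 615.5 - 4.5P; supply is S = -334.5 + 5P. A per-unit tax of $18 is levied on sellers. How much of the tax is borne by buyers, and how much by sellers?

Buyers bear 180/19, sellers bear 162/19

Pre-tax equilibrium: P* = 100, Q* = 165.5.
Tax on sellers shifts supply to S = -334.5 + 5(P − 18) = -424.5 + 5P.
615.5 - 4.5P = -424.5 + 5P gives buyer price Pb = 2080/19; sellers receive Ps = 2080/19 − 18 = 1738/19.
New quantity: Q = 615.5 − 4.5(2080/19) = 4669/38.
Buyer burden = 2080/19 − 100 = 180/19; seller burden = 100 − 1738/19 = 162/19.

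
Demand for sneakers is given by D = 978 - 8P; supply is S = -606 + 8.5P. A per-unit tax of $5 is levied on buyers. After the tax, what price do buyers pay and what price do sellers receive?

Pre-tax equilibrium: P* = 96, Q* = 210.
Tax on buyers shifts demand to D = 978 − 8(P + 5) = 938 - 8P.
938 - 8P = -606 + 8.5P gives seller price Ps = 3088/33; buyers pay Pb = 3088/33 + 5 = 3253/33.
New quantity: Q = 978 − 8(3253/33) = 6250/33.

Buyers pay 3253/33, sellers receive 3088/33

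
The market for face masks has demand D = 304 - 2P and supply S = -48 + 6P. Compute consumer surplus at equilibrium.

Consumer surplus = 11664

Equilibrium: 304 - 2P = -48 + 6P gives P* = 44, Q* = 216.
Demand choke price (D = 0): P = 152.
CS = ½(152 − 44)(216) = 11664.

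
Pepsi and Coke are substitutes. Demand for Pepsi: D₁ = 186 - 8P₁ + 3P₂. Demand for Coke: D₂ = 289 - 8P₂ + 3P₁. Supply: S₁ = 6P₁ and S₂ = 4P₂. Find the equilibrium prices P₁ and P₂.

P₁ = 1033/53, P₂ = 4604/159

Market 1: 186 - 8P₁ + 3P₂ = 6P₁ → 14P₁ - 3P₂ = 186.
Market 2: 12P₂ - 3P₁ = 289.
Eliminating P₂: 12×(1) + 3×(2) gives 159P₁ = 3099, so P₁ = 1033/53.
Back-substitute into (2): P₂ = (289 + 3×1033/53) / 12 = 4604/159.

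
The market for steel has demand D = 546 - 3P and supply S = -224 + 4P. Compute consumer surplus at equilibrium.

Consumer surplus = 7776

Equilibrium: 546 - 3P = -224 + 4P gives P* = 110, Q* = 216.
Demand choke price (D = 0): P = 182.
CS = ½(182 − 110)(216) = 7776.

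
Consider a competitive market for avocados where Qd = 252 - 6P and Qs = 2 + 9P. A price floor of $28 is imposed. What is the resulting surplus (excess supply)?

Equilibrium price would be P* = 50/3, so the floor at 28 binds.
At P = 28: Qd = 84, Qs = 254.
Surplus = 254 − 84 = 170.

Surplus = 170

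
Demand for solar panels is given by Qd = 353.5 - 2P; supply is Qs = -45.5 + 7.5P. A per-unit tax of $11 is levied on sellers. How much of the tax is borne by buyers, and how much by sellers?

Buyers bear 165/19, sellers bear 44/19

Pre-tax equilibrium: P* = 42, Q* = 269.5.
Tax on sellers shifts supply to Qs = -45.5 + 7.5(P − 11) = -128 + 7.5P.
353.5 - 2P = -128 + 7.5P gives buyer price Pb = 963/19; sellers receive Ps = 963/19 − 11 = 754/19.
New quantity: Q = 353.5 − 2(963/19) = 9581/38.
Buyer burden = 963/19 − 42 = 165/19; seller burden = 42 − 754/19 = 44/19.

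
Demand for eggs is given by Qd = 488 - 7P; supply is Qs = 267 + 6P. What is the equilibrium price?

Set Qd = Qs: 488 - 7P = 267 + 6P.
221 = 13P, so P* = 17.
Q* = 488 − 7(17) = 369.

P* = 17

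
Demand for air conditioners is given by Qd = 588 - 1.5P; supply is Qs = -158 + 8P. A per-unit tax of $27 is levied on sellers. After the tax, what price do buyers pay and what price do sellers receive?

Pre-tax equilibrium: P* = 1492/19, Q* = 8934/19.
Tax on sellers shifts supply to Qs = -158 + 8(P − 27) = -374 + 8P.
588 - 1.5P = -374 + 8P gives buyer price Pb = 1924/19; sellers receive Ps = 1924/19 − 27 = 1411/19.
New quantity: Q = 588 − 1.5(1924/19) = 8286/19.

Buyers pay 1924/19, sellers receive 1411/19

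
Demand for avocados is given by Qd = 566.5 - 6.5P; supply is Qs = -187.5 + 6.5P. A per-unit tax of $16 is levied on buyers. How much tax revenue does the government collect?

Tax revenue = 2200

Pre-tax equilibrium: P* = 58, Q* = 189.5.
Tax on buyers shifts demand to Qd = 566.5 − 6.5(P + 16) = 462.5 - 6.5P.
462.5 - 6.5P = -187.5 + 6.5P gives seller price Ps = 50; buyers pay Pb = 50 + 16 = 66.
New quantity: Q = 566.5 − 6.5(66) = 137.5.
Revenue = 16 × 137.5 = 2200.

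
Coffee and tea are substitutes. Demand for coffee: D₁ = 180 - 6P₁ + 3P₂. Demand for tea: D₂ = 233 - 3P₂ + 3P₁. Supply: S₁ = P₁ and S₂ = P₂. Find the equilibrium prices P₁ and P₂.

Market 1: 180 - 6P₁ + 3P₂ = P₁ → 7P₁ - 3P₂ = 180.
Market 2: 4P₂ - 3P₁ = 233.
Eliminating P₂: 4×(1) + 3×(2) gives 19P₁ = 1419, so P₁ = 1419/19.
Back-substitute into (2): P₂ = (233 + 3×1419/19) / 4 = 2171/19.

P₁ = 1419/19, P₂ = 2171/19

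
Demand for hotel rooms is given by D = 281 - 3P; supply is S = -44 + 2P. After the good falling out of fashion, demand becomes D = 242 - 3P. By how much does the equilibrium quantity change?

ΔQ = -15.6

Original equilibrium: P* = 65, Q* = 86.
New equilibrium: 242 - 3P = -44 + 2P, so 286 = 5P and P' = 57.2; Q' = 242 − 3(57.2) = 70.4.
Change in quantity: 70.4 − 86 = -15.6.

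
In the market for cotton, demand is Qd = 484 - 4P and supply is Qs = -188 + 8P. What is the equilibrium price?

P* = 56

Set Qd = Qs: 484 - 4P = -188 + 8P.
672 = 12P, so P* = 56.
Q* = 484 − 4(56) = 260.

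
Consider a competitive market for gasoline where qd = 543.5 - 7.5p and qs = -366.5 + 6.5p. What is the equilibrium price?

p* = 65

Set qd = qs: 543.5 - 7.5p = -366.5 + 6.5p.
910 = 14p, so p* = 65.
q* = 543.5 − 7.5(65) = 56.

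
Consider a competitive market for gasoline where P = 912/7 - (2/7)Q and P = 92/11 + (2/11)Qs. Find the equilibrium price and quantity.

Set the two price expressions equal: 912/7 - (2/7)Q = 92/11 + (2/11)Q.
9388/77 = (36/77)Q, so Q* = 2347/9.
P* = 912/7 − (2/7)(2347/9) = 502/9.

P* = 502/9, Q* = 2347/9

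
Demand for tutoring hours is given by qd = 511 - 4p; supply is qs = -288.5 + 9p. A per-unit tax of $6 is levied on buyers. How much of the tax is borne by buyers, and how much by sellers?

Buyers bear 54/13, sellers bear 24/13

Pre-tax equilibrium: p* = 61.5, q* = 265.
Tax on buyers shifts demand to qd = 511 − 4(p + 6) = 487 - 4p.
487 - 4p = -288.5 + 9p gives seller price ps = 1551/26; buyers pay pb = 1551/26 + 6 = 1707/26.
New quantity: q = 511 − 4(1707/26) = 3229/13.
Buyer burden = 1707/26 − 61.5 = 54/13; seller burden = 61.5 − 1551/26 = 24/13.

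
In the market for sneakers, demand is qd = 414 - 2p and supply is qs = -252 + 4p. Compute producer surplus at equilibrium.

Equilibrium: 414 - 2p = -252 + 4p gives p* = 111, q* = 192.
Supply starts at p = 63 (where qs = 0).
PS = ½(111 − 63)(192) = 4608.

Producer surplus = 4608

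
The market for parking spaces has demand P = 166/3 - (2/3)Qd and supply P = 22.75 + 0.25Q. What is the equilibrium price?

P* = 348/11

Set the two price expressions equal: 166/3 - (2/3)Q = 22.75 + 0.25Q.
391/12 = (11/12)Q, so Q* = 391/11.
P* = 166/3 − (2/3)(391/11) = 348/11.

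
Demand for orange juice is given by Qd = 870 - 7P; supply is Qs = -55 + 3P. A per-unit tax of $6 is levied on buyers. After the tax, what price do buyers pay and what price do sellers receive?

Buyers pay $94.3, sellers receive $88.3

Pre-tax equilibrium: P* = 92.5, Q* = 222.5.
Tax on buyers shifts demand to Qd = 870 − 7(P + 6) = 828 - 7P.
828 - 7P = -55 + 3P gives seller price Ps = 88.3; buyers pay Pb = 88.3 + 6 = 94.3.
New quantity: Q = 870 − 7(94.3) = 209.9.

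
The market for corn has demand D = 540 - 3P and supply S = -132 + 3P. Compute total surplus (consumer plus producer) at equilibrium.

Total surplus = 13872

Equilibrium: 540 - 3P = -132 + 3P gives P* = 112, Q* = 204.
Demand choke price: P = 180; supply starts at P = 44.
CS = ½(180 − 112)(204) = 6936; PS = ½(112 − 44)(204) = 6936.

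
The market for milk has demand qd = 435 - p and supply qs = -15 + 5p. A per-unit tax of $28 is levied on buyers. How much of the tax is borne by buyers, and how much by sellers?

Pre-tax equilibrium: p* = 75, q* = 360.
Tax on buyers shifts demand to qd = 435 − 1(p + 28) = 407 - p.
407 - p = -15 + 5p gives seller price ps = 211/3; buyers pay pb = 211/3 + 28 = 295/3.
New quantity: q = 435 − 1(295/3) = 1010/3.
Buyer burden = 295/3 − 75 = 70/3; seller burden = 75 − 211/3 = 14/3.

Buyers bear 70/3, sellers bear 14/3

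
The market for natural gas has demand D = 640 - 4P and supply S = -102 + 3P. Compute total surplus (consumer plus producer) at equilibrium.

Total surplus = 13608

Equilibrium: 640 - 4P = -102 + 3P gives P* = 106, Q* = 216.
Demand choke price: P = 160; supply starts at P = 34.
CS = ½(160 − 106)(216) = 5832; PS = ½(106 − 34)(216) = 7776.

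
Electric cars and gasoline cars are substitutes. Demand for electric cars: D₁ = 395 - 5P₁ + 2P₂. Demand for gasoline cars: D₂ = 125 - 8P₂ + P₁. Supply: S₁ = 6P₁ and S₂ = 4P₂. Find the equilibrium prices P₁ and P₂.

Market 1: 395 - 5P₁ + 2P₂ = 6P₁ → 11P₁ - 2P₂ = 395.
Market 2: 12P₂ - P₁ = 125.
Eliminating P₂: 12×(1) + 2×(2) gives 130P₁ = 4990, so P₁ = 499/13.
Back-substitute into (2): P₂ = (125 + 1×499/13) / 12 = 177/13.

P₁ = 499/13, P₂ = 177/13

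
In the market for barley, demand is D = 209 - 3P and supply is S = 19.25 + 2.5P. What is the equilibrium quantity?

Set D = S: 209 - 3P = 19.25 + 2.5P.
189.75 = 5.5P, so P* = 34.5.
Q* = 209 − 3(34.5) = 105.5.

Q* = 105.5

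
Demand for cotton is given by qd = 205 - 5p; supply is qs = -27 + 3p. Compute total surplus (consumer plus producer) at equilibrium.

Equilibrium: 205 - 5p = -27 + 3p gives p* = 29, q* = 60.
Demand choke price: p = 41; supply starts at p = 9.
CS = ½(41 − 29)(60) = 360; PS = ½(29 − 9)(60) = 600.

Total surplus = 960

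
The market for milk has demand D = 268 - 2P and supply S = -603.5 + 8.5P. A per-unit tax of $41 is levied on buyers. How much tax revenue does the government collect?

Tax revenue = 30668/21

Pre-tax equilibrium: P* = 83, Q* = 102.
Tax on buyers shifts demand to D = 268 − 2(P + 41) = 186 - 2P.
186 - 2P = -603.5 + 8.5P gives seller price Ps = 1579/21; buyers pay Pb = 1579/21 + 41 = 2440/21.
New quantity: Q = 268 − 2(2440/21) = 748/21.
Revenue = 41 × 748/21 = 30668/21.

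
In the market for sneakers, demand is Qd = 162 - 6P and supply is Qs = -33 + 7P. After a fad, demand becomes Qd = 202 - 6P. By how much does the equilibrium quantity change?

Original equilibrium: P* = 15, Q* = 72.
New equilibrium: 202 - 6P = -33 + 7P, so 235 = 13P and P' = 235/13; Q' = 202 − 6(235/13) = 1216/13.
Change in quantity: 1216/13 − 72 = 280/13.

ΔQ = 280/13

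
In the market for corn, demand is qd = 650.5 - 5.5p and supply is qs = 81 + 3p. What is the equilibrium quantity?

Set qd = qs: 650.5 - 5.5p = 81 + 3p.
569.5 = 8.5p, so p* = 67.
q* = 650.5 − 5.5(67) = 282.

q* = 282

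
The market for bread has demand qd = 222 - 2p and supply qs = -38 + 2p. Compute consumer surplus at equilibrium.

Equilibrium: 222 - 2p = -38 + 2p gives p* = 65, q* = 92.
Demand choke price (qd = 0): p = 111.
CS = ½(111 − 65)(92) = 2116.

Consumer surplus = 2116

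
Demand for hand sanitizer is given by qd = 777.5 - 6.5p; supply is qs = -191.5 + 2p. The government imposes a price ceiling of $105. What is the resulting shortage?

Shortage = 76.5

Equilibrium price would be p* = 114, so the ceiling at 105 binds.
At p = 105: qd = 777.5 − 6.5(105) = 95, qs = -191.5 + 2(105) = 18.5.
Shortage = 95 − 18.5 = 76.5.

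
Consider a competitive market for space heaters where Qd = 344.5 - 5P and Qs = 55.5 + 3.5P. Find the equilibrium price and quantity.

Set Qd = Qs: 344.5 - 5P = 55.5 + 3.5P.
289 = 8.5P, so P* = 34.
Q* = 344.5 − 5(34) = 174.5.

P* = 34, Q* = 174.5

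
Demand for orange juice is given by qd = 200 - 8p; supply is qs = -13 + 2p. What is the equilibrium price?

p* = 21.3

Set qd = qs: 200 - 8p = -13 + 2p.
213 = 10p, so p* = 21.3.
q* = 200 − 8(21.3) = 29.6.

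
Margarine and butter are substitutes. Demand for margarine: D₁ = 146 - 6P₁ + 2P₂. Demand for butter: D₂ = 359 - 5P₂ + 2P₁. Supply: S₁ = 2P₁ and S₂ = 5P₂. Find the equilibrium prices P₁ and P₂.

P₁ = 1089/38, P₂ = 791/19

Market 1: 146 - 6P₁ + 2P₂ = 2P₁ → 8P₁ - 2P₂ = 146.
Market 2: 10P₂ - 2P₁ = 359.
Eliminating P₂: 10×(1) + 2×(2) gives 76P₁ = 2178, so P₁ = 1089/38.
Back-substitute into (2): P₂ = (359 + 2×1089/38) / 10 = 791/19.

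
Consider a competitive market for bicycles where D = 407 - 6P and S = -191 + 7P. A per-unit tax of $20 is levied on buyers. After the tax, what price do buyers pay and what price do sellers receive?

Pre-tax equilibrium: P* = 46, Q* = 131.
Tax on buyers shifts demand to D = 407 − 6(P + 20) = 287 - 6P.
287 - 6P = -191 + 7P gives seller price Ps = 478/13; buyers pay Pb = 478/13 + 20 = 738/13.
New quantity: Q = 407 − 6(738/13) = 863/13.

Buyers pay 738/13, sellers receive 478/13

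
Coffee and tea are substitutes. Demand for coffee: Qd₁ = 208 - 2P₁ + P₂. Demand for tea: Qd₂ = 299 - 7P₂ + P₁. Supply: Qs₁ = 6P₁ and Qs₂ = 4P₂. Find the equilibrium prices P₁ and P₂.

P₁ = 2587/87, P₂ = 2600/87

Market 1: 208 - 2P₁ + P₂ = 6P₁ → 8P₁ - P₂ = 208.
Market 2: 11P₂ - P₁ = 299.
Eliminating P₂: 11×(1) + 1×(2) gives 87P₁ = 2587, so P₁ = 2587/87.
Back-substitute into (2): P₂ = (299 + 1×2587/87) / 11 = 2600/87.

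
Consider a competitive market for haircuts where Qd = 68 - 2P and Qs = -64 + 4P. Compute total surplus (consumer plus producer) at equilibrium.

Total surplus = 216

Equilibrium: 68 - 2P = -64 + 4P gives P* = 22, Q* = 24.
Demand choke price: P = 34; supply starts at P = 16.
CS = ½(34 − 22)(24) = 144; PS = ½(22 − 16)(24) = 72.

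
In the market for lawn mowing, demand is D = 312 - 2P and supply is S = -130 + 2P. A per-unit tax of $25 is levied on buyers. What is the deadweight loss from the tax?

Pre-tax equilibrium: P* = 110.5, Q* = 91.
Tax on buyers shifts demand to D = 312 − 2(P + 25) = 262 - 2P.
262 - 2P = -130 + 2P gives seller price Ps = 98; buyers pay Pb = 98 + 25 = 123.
New quantity: Q = 312 − 2(123) = 66.
DWL = ½ × 25 × (91 − 66) = 312.5.

Deadweight loss = 312.5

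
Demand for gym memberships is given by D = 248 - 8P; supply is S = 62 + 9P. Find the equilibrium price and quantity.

Set D = S: 248 - 8P = 62 + 9P.
186 = 17P, so P* = 186/17.
Q* = 248 − 8(186/17) = 2728/17.

P* = 186/17, Q* = 2728/17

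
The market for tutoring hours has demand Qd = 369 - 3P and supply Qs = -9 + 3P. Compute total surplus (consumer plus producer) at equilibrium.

Equilibrium: 369 - 3P = -9 + 3P gives P* = 63, Q* = 180.
Demand choke price: P = 123; supply starts at P = 3.
CS = ½(123 − 63)(180) = 5400; PS = ½(63 − 3)(180) = 5400.

Total surplus = 10800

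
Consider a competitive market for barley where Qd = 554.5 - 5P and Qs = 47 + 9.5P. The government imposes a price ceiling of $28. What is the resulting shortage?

Equilibrium price would be P* = 35, so the ceiling at 28 binds.
At P = 28: Qd = 554.5 − 5(28) = 414.5, Qs = 47 + 9.5(28) = 313.
Shortage = 414.5 − 313 = 101.5.

Shortage = 101.5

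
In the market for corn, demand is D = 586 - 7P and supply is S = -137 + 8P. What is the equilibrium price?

Set D = S: 586 - 7P = -137 + 8P.
723 = 15P, so P* = 48.2.
Q* = 586 − 7(48.2) = 248.6.

P* = 48.2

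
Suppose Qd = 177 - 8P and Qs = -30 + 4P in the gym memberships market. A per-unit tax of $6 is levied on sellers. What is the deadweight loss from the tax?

Deadweight loss = 48

Pre-tax equilibrium: P* = 17.25, Q* = 39.
Tax on sellers shifts supply to Qs = -30 + 4(P − 6) = -54 + 4P.
177 - 8P = -54 + 4P gives buyer price Pb = 19.25; sellers receive Ps = 19.25 − 6 = 13.25.
New quantity: Q = 177 − 8(19.25) = 23.
DWL = ½ × 6 × (39 − 23) = 48.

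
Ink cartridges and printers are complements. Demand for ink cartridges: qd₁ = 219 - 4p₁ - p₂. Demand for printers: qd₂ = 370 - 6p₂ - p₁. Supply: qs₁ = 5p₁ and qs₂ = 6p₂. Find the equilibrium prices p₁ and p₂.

Market 1: 219 - 4p₁ - p₂ = 5p₁ → 9p₁ + p₂ = 219.
Market 2: 12p₂ + p₁ = 370.
Eliminating p₂: 12×(1) − 1×(2) gives 107p₁ = 2258, so p₁ = 2258/107.
Back-substitute into (2): p₂ = (370 − 1×2258/107) / 12 = 3111/107.

p₁ = 2258/107, p₂ = 3111/107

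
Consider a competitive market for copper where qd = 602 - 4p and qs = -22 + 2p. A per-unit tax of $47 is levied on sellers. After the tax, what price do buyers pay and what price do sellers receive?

Buyers pay 359/3, sellers receive 218/3

Pre-tax equilibrium: p* = 104, q* = 186.
Tax on sellers shifts supply to qs = -22 + 2(p − 47) = -116 + 2p.
602 - 4p = -116 + 2p gives buyer price pb = 359/3; sellers receive ps = 359/3 − 47 = 218/3.
New quantity: q = 602 − 4(359/3) = 370/3.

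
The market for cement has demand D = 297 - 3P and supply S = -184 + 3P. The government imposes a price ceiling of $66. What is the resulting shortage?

Equilibrium price would be P* = 481/6, so the ceiling at 66 binds.
At P = 66: D = 297 − 3(66) = 99, S = -184 + 3(66) = 14.
Shortage = 99 − 14 = 85.

Shortage = 85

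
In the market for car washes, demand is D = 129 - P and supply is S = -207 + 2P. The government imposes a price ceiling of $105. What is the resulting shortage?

Shortage = 21

Equilibrium price would be P* = 112, so the ceiling at 105 binds.
At P = 105: D = 129 − 1(105) = 24, S = -207 + 2(105) = 3.
Shortage = 24 − 3 = 21.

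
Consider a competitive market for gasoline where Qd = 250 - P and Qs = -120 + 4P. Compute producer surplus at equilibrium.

Equilibrium: 250 - P = -120 + 4P gives P* = 74, Q* = 176.
Supply starts at P = 30 (where Qs = 0).
PS = ½(74 − 30)(176) = 3872.

Producer surplus = 3872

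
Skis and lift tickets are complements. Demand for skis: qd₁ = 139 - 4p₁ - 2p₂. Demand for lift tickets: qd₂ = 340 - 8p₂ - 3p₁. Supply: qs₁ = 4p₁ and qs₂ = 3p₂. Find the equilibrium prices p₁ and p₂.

Market 1: 139 - 4p₁ - 2p₂ = 4p₁ → 8p₁ + 2p₂ = 139.
Market 2: 11p₂ + 3p₁ = 340.
Eliminating p₂: 11×(1) − 2×(2) gives 82p₁ = 849, so p₁ = 849/82.
Back-substitute into (2): p₂ = (340 − 3×849/82) / 11 = 2303/82.

p₁ = 849/82, p₂ = 2303/82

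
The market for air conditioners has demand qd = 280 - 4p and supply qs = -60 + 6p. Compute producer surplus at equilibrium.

Equilibrium: 280 - 4p = -60 + 6p gives p* = 34, q* = 144.
Supply starts at p = 10 (where qs = 0).
PS = ½(34 − 10)(144) = 1728.

Producer surplus = 1728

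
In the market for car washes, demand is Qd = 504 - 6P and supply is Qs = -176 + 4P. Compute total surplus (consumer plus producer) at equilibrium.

Total surplus = 1920

Equilibrium: 504 - 6P = -176 + 4P gives P* = 68, Q* = 96.
Demand choke price: P = 84; supply starts at P = 44.
CS = ½(84 − 68)(96) = 768; PS = ½(68 − 44)(96) = 1152.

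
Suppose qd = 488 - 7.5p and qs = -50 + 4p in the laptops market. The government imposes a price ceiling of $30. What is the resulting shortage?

Shortage = 193

Equilibrium price would be p* = 1076/23, so the ceiling at 30 binds.
At p = 30: qd = 488 − 7.5(30) = 263, qs = -50 + 4(30) = 70.
Shortage = 263 − 70 = 193.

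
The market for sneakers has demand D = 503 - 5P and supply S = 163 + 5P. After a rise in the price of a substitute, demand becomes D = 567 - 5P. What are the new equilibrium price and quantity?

P' = 40.4, Q' = 365

Original equilibrium: P* = 34, Q* = 333.
New equilibrium: 567 - 5P = 163 + 5P, so 404 = 10P and P' = 40.4; Q' = 567 − 5(40.4) = 365.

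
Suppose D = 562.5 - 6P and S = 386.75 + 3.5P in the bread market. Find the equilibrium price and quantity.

Set D = S: 562.5 - 6P = 386.75 + 3.5P.
175.75 = 9.5P, so P* = 18.5.
Q* = 562.5 − 6(18.5) = 451.5.

P* = 18.5, Q* = 451.5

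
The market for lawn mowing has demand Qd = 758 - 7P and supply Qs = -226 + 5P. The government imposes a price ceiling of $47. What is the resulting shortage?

Shortage = 420

Equilibrium price would be P* = 82, so the ceiling at 47 binds.
At P = 47: Qd = 758 − 7(47) = 429, Qs = -226 + 5(47) = 9.
Shortage = 429 − 9 = 420.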